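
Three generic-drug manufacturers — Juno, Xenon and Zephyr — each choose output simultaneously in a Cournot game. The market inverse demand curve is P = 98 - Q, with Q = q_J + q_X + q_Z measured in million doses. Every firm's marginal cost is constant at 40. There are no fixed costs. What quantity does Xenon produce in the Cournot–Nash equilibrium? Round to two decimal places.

14.50

A representative firm's profit is π_i = q_i(98 - Q) - 40q_i.
Setting ∂π_i/∂q_i = 0 with rivals' quantities fixed: 58 - 2q_i - Σ_{j≠i} q_j = 0.
By symmetry each firm produces the same amount; substituting Σ_{j≠i} q_j = 2q_i yields q_i = 58/4 = 29/2.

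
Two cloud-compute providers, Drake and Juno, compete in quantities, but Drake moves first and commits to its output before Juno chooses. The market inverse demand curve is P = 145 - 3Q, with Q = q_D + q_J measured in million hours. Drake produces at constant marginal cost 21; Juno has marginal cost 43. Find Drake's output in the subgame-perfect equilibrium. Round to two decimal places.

The follower Juno best-responds to any q_D: π_J = (145 - 3Q)q_J - 43q_J.
Setting the follower's marginal profit to zero, 102 - 3q_D - 6q_J = 0, i.e. q_J = (102 - 3q_D)/6.
The leader anticipates this reaction. Substituting into P = 145 - 3Q gives P = 94 - (3/2)q_D, so π_D = (94 - (3/2)q_D)q_D - 21q_D.
Leader FOC: 73 - 3q_D = 0, so q_D = 73/3.
Then q_J = (102 - 3·(73/3))/6 = 29/6.

24.33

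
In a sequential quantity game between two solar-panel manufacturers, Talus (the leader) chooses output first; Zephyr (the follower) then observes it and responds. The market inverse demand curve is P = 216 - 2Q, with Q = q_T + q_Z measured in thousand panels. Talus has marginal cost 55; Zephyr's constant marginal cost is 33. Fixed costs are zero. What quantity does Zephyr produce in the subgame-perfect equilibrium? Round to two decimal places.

Solve by backward induction. Given q_T, the follower Zephyr maximises π_Z = (216 - 2q_T - 2q_Z)q_Z - 33q_Z.
Follower FOC: 183 - 2q_T - 4q_Z = 0, so q_Z(q_T) = (183 - 2q_T)/4.
The leader anticipates this reaction. Substituting into P = 216 - 2Q gives P = 249/2 - q_T, so π_T = (249/2 - q_T)q_T - 55q_T.
Maximising: ∂π_T/∂q_T = 139/2 - 2q_T = 0, giving q_T = 139/4.
Then q_Z = (183 - 2·(139/4))/4 = 227/8.

28.38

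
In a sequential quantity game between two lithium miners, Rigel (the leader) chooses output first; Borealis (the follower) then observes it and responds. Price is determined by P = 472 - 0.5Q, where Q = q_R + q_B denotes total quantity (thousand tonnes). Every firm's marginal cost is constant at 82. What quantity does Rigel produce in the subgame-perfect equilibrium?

The follower Borealis best-responds to any q_R: π_B = (472 - 0.5Q)q_B - 82q_B.
Follower FOC: 390 - (1/2)q_R - q_B = 0, so q_B(q_R) = (390 - (1/2)q_R).
Rigel substitutes q_B(q_R) into its own profit: π_R = q_R(472 - (1/2)q_R - (390 - (1/2)q_R)/2) - 82q_R = (277 - (1/4)q_R)q_R - 82q_R.
The leader's first-order condition 195 - (1/2)q_R = 0 yields q_R = 390.
Then q_B = (390 - (1/2)·390) = 195.

390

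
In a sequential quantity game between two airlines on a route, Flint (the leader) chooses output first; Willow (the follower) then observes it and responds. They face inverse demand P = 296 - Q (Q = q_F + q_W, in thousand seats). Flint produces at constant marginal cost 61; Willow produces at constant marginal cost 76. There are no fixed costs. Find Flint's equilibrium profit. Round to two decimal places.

Solve by backward induction. Given q_F, the follower Willow maximises π_W = (296 - q_F - q_W)q_W - 76q_W.
Follower FOC: 220 - q_F - 2q_W = 0, so q_W(q_F) = (220 - q_F)/2.
Flint substitutes q_W(q_F) into its own profit: π_F = q_F(296 - q_F - (220 - q_F)/2) - 61q_F = (186 - (1/2)q_F)q_F - 61q_F.
Leader FOC: 125 - q_F = 0, so q_F = 125.
Then q_W = (220 - 125)/2 = 95/2.
Price P = 296 - 345/2 = 247/2.
Flint's profit: (247/2 - 61)·125 = 7812.5000.

7812.50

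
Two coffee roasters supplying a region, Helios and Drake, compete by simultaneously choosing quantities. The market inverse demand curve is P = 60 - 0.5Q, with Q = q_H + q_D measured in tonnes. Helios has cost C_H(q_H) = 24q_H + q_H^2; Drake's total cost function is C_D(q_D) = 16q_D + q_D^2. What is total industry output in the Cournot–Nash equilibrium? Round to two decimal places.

Helios's profit: π_H = (60 - 0.5Q)q_H - (24q_H + q_H²). Setting ∂π_H/∂q_H = 0: 36 - 3q_H - (1/2)(q_D) = 0.
Drake's profit: π_D = (60 - 0.5Q)q_D - (16q_D + q_D²). Setting ∂π_D/∂q_D = 0: 44 - 3q_D - (1/2)(q_H) = 0.
So q_H = (36 - (1/2)q_D)/3 and q_D = (44 - (1/2)q_H)/3.
Substituting one into the other gives q_H = 344/35 and q_D = 456/35.
Total output Q = 344/35 + 456/35 = 160/7.

22.86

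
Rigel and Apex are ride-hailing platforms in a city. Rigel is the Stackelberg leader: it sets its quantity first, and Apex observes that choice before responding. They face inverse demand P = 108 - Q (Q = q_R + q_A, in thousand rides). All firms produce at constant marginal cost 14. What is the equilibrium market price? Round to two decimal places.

37.50

Solve by backward induction. Given q_R, the follower Apex maximises π_A = (108 - q_R - q_A)q_A - 14q_A.
Setting the follower's marginal profit to zero, 94 - q_R - 2q_A = 0, i.e. q_A = (94 - q_R)/2.
The leader anticipates this reaction. Substituting into P = 108 - Q gives P = 61 - (1/2)q_R, so π_R = (61 - (1/2)q_R)q_R - 14q_R.
The leader's first-order condition 47 - q_R = 0 yields q_R = 47.
Then q_A = (94 - 47)/2 = 47/2.
Total output Q = 141/2, so price P = 108 - 141/2 = 75/2.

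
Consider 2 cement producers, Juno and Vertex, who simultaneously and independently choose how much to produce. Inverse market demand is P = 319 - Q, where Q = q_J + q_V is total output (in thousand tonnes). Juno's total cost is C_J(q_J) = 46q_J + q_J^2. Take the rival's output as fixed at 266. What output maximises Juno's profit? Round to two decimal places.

1.75

With the rival's output fixed at 266, Juno's profit is π_J = (319 - 266 - q_J)q_J - (46q_J + q_J²) = (53 - q_J)q_J - (46q_J + q_J²).
∂π_J/∂q_J = 7 - 4q_J = 0, so q_J = 7/4.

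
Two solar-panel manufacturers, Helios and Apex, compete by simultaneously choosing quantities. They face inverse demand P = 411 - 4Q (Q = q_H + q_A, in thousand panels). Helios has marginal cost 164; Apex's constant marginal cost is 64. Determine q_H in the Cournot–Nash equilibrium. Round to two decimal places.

12.25

Helios's profit: π_H = (411 - 4Q)q_H - (164q_H). Setting ∂π_H/∂q_H = 0: 247 - 8q_H - 4(q_A) = 0.
Apex's profit: π_A = (411 - 4Q)q_A - (64q_A). Setting ∂π_A/∂q_A = 0: 347 - 8q_A - 4(q_H) = 0.
Best responses: q_H = (247 - 4q_A)/8, q_A = (347 - 4q_H)/8.
Solving the pair: q_H = 49/4, q_A = 149/4.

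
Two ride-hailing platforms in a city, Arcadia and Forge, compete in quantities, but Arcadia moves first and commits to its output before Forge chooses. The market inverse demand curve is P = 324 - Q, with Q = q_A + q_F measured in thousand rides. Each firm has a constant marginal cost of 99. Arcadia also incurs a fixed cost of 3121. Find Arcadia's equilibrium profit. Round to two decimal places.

3207.13

Solve by backward induction. Given q_A, the follower Forge maximises π_F = (324 - q_A - q_F)q_F - 99q_F.
Follower FOC: 225 - q_A - 2q_F = 0, so q_F(q_A) = (225 - q_A)/2.
The leader anticipates this reaction. Substituting into P = 324 - Q gives P = 423/2 - (1/2)q_A, so π_A = (423/2 - (1/2)q_A)q_A - 99q_A.
The leader's first-order condition 225/2 - q_A = 0 yields q_A = 225/2.
Then q_F = (225 - 225/2)/2 = 225/4.
Price P = 324 - 675/4 = 621/4.
Arcadia's profit: (621/4 - 99)·(225/2) - 3121 = 3207.1250.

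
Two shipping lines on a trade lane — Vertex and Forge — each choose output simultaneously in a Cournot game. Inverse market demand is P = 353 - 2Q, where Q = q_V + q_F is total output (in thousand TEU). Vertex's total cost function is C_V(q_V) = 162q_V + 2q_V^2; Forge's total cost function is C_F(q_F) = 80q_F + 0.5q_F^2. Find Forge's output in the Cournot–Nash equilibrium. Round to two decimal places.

Vertex's profit: π_V = (353 - 2Q)q_V - (162q_V + 2q_V²). Setting ∂π_V/∂q_V = 0: 191 - 8q_V - 2(q_F) = 0.
Forge's first-order condition: 273 - 5q_F - 2(q_V) = 0.
So q_V = (191 - 2q_F)/8 and q_F = (273 - 2q_V)/5.
Substituting one into the other gives q_V = 409/36 and q_F = 901/18.

50.06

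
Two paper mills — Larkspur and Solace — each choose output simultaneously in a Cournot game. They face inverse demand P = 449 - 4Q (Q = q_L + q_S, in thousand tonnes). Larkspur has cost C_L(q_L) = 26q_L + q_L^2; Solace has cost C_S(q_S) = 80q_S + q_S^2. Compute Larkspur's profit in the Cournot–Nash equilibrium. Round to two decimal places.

Larkspur's profit: π_L = (449 - 4Q)q_L - (26q_L + q_L²). Setting ∂π_L/∂q_L = 0: 423 - 10q_L - 4(q_S) = 0.
Solace's profit: π_S = (449 - 4Q)q_S - (80q_S + q_S²). Setting ∂π_S/∂q_S = 0: 369 - 10q_S - 4(q_L) = 0.
Rearranging gives the reaction functions q_L = (423 - 4q_S)/10 and q_S = (369 - 4q_L)/10.
Solving the pair: q_L = 459/14, q_S = 333/14.
Price P = 449 - 4·(396/7) = 1559/7.
Larkspur's profit: (1559/7)·(459/14) - 26·(459/14) - (459/14)² = 5374.5153.

5374.52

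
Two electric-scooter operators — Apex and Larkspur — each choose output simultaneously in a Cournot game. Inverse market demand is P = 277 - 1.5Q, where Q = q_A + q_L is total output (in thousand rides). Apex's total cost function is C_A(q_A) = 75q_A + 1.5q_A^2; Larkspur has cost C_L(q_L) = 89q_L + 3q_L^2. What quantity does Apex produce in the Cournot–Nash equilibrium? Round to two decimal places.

29.68

Apex's profit: π_A = (277 - 1.5Q)q_A - (75q_A + (3/2)q_A²). Setting ∂π_A/∂q_A = 0: 202 - 6q_A - (3/2)(q_L) = 0.
Larkspur's profit: π_L = (277 - 1.5Q)q_L - (89q_L + 3q_L²). Setting ∂π_L/∂q_L = 0: 188 - 9q_L - (3/2)(q_A) = 0.
So q_A = (202 - (3/2)q_L)/6 and q_L = (188 - (3/2)q_A)/9.
Substituting one into the other gives q_A = 29.6812 and q_L = 1100/69.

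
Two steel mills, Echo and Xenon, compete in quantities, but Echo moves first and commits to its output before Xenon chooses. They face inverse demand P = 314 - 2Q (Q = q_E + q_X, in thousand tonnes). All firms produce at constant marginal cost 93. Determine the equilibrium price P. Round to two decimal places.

148.25

Solve by backward induction. Given q_E, the follower Xenon maximises π_X = (314 - 2q_E - 2q_X)q_X - 93q_X.
Follower FOC: 221 - 2q_E - 4q_X = 0, so q_X(q_E) = (221 - 2q_E)/4.
Echo substitutes q_X(q_E) into its own profit: π_E = q_E(314 - 2q_E - (221 - 2q_E)/2) - 93q_E = (407/2 - q_E)q_E - 93q_E.
Leader FOC: 221/2 - 2q_E = 0, so q_E = 221/4.
Then q_X = (221 - 2·(221/4))/4 = 221/8.
Total output Q = 663/8, so price P = 314 - 2·(663/8) = 593/4.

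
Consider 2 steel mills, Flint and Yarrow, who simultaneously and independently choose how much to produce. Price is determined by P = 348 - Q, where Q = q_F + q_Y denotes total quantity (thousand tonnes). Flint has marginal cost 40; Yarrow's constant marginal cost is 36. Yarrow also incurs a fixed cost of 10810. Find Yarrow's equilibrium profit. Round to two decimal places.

285.11

Flint's profit: π_F = (348 - Q)q_F - (40q_F). Setting ∂π_F/∂q_F = 0: 308 - 2q_F - (q_Y) = 0.
Yarrow's first-order condition: 312 - 2q_Y - (q_F) = 0.
Best responses: q_F = (308 - q_Y)/2, q_Y = (312 - q_F)/2.
Solving the pair: q_F = 304/3, q_Y = 316/3.
Price P = 348 - 620/3 = 424/3.
Yarrow's profit: (424/3 - 36)·(316/3) - 10810 = 285.1111.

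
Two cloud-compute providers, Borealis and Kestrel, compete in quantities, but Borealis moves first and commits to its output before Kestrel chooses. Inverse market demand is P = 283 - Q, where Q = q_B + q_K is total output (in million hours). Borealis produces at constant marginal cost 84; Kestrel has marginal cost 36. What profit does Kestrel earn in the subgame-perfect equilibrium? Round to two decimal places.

The follower Kestrel best-responds to any q_B: π_K = (283 - Q)q_K - 36q_K.
Follower FOC: 247 - q_B - 2q_K = 0, so q_K(q_B) = (247 - q_B)/2.
The leader anticipates this reaction. Substituting into P = 283 - Q gives P = 319/2 - (1/2)q_B, so π_B = (319/2 - (1/2)q_B)q_B - 84q_B.
Leader FOC: 151/2 - q_B = 0, so q_B = 151/2.
Then q_K = (247 - 151/2)/2 = 343/4.
Price P = 283 - 645/4 = 487/4.
Kestrel's profit: (487/4 - 36)·(343/4) = 7353.0625.

7353.06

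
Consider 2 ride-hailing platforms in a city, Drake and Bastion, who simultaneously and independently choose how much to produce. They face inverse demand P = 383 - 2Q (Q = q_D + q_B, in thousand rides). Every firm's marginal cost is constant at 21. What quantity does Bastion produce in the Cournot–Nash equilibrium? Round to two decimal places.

Each firm earns π_i = (383 - 2Q)q_i - 21q_i.
Setting ∂π_i/∂q_i = 0 with rivals' quantities fixed: 362 - 4q_i - 2q_j = 0.
With identical firms every q_j equals q_i, so q_j = q_i and 362 = 6q_i, giving q_i = 181/3.

60.33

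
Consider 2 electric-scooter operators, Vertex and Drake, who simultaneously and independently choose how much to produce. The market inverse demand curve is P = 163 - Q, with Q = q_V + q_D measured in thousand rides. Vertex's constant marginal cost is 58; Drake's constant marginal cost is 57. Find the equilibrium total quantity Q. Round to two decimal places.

70.33

Vertex's profit: π_V = (163 - Q)q_V - (58q_V). Setting ∂π_V/∂q_V = 0: 105 - 2q_V - (q_D) = 0.
Drake's profit: π_D = (163 - Q)q_D - (57q_D). Setting ∂π_D/∂q_D = 0: 106 - 2q_D - (q_V) = 0.
Best responses: q_V = (105 - q_D)/2, q_D = (106 - q_V)/2.
Substituting one into the other gives q_V = 104/3 and q_D = 107/3.
Total output Q = 104/3 + 107/3 = 211/3.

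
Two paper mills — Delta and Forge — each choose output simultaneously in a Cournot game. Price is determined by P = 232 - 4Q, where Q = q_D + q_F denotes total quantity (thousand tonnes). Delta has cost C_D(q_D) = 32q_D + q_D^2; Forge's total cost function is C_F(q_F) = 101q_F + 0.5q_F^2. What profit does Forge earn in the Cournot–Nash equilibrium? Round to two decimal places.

213.74

Delta's profit: π_D = (232 - 4Q)q_D - (32q_D + q_D²). Setting ∂π_D/∂q_D = 0: 200 - 10q_D - 4(q_F) = 0.
Forge's first-order condition: 131 - 9q_F - 4(q_D) = 0.
So q_D = (200 - 4q_F)/10 and q_F = (131 - 4q_D)/9.
Substituting one into the other gives q_D = 638/37 and q_F = 255/37.
Price P = 232 - 4·(893/37) = 135.4595.
Forge's profit: 135.4595·(255/37) - 101·(255/37) - (1/2)(255/37)² = 213.7418.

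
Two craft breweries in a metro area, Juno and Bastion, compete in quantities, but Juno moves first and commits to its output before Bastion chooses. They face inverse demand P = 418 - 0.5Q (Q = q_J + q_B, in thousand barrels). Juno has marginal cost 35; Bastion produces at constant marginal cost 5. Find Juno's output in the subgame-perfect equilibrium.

353

Solve by backward induction. Given q_J, the follower Bastion maximises π_B = (418 - (1/2)q_J - (1/2)q_B)q_B - 5q_B.
Follower FOC: 413 - (1/2)q_J - q_B = 0, so q_B(q_J) = (413 - (1/2)q_J).
Juno substitutes q_B(q_J) into its own profit: π_J = q_J(418 - (1/2)q_J - (413 - (1/2)q_J)/2) - 35q_J = (423/2 - (1/4)q_J)q_J - 35q_J.
Maximising: ∂π_J/∂q_J = 353/2 - (1/2)q_J = 0, giving q_J = 353.
Then q_B = (413 - (1/2)·353) = 473/2.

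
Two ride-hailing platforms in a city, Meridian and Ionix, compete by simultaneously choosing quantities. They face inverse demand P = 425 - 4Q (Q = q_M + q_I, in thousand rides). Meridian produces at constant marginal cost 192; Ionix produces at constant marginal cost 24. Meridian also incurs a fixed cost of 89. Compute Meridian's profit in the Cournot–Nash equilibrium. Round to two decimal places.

Meridian's profit: π_M = (425 - 4Q)q_M - (192q_M). Setting ∂π_M/∂q_M = 0: 233 - 8q_M - 4(q_I) = 0.
Ionix's first-order condition: 401 - 8q_I - 4(q_M) = 0.
Best responses: q_M = (233 - 4q_I)/8, q_I = (401 - 4q_M)/8.
Solving the pair: q_M = 65/12, q_I = 569/12.
Price P = 425 - 4·(317/6) = 641/3.
Meridian's profit: (641/3 - 192)·(65/12) - 89 = 1021/36.

28.36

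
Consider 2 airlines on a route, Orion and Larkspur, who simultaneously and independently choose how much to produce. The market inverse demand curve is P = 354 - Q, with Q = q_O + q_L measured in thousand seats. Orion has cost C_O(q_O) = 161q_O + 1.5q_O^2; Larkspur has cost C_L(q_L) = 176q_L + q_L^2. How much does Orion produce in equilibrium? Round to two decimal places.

31.26

Orion's profit: π_O = (354 - Q)q_O - (161q_O + (3/2)q_O²). Setting ∂π_O/∂q_O = 0: 193 - 5q_O - (q_L) = 0.
Larkspur's profit: π_L = (354 - Q)q_L - (176q_L + q_L²). Setting ∂π_L/∂q_L = 0: 178 - 4q_L - (q_O) = 0.
Best responses: q_O = (193 - q_L)/5, q_L = (178 - q_O)/4.
Solving the pair: q_O = 594/19, q_L = 697/19.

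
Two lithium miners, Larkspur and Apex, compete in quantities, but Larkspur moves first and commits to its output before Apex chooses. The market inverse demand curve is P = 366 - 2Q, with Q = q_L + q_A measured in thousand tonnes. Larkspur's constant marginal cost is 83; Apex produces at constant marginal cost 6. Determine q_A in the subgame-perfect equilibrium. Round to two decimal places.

64.25

Solve by backward induction. Given q_L, the follower Apex maximises π_A = (366 - 2q_L - 2q_A)q_A - 6q_A.
∂π_A/∂q_A = 360 - 2q_L - 4q_A = 0 gives the reaction function q_A = (360 - 2q_L)/4.
The leader anticipates this reaction. Substituting into P = 366 - 2Q gives P = 186 - q_L, so π_L = (186 - q_L)q_L - 83q_L.
The leader's first-order condition 103 - 2q_L = 0 yields q_L = 103/2.
Then q_A = (360 - 2·(103/2))/4 = 257/4.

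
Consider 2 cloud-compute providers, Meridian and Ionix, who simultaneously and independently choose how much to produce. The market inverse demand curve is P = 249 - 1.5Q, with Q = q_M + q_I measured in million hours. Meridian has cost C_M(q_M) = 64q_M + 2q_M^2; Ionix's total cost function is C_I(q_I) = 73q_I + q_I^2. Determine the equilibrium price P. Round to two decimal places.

175.01

Meridian's profit: π_M = (249 - 1.5Q)q_M - (64q_M + 2q_M²). Setting ∂π_M/∂q_M = 0: 185 - 7q_M - (3/2)(q_I) = 0.
Ionix's profit: π_I = (249 - 1.5Q)q_I - (73q_I + q_I²). Setting ∂π_I/∂q_I = 0: 176 - 5q_I - (3/2)(q_M) = 0.
Best responses: q_M = (185 - (3/2)q_I)/7, q_I = (176 - (3/2)q_M)/5.
Solving the pair: q_M = 20.1832, q_I = 29.1450.
Total output Q = 49.3282, so price P = 249 - (3/2)·49.3282 = 175.0076.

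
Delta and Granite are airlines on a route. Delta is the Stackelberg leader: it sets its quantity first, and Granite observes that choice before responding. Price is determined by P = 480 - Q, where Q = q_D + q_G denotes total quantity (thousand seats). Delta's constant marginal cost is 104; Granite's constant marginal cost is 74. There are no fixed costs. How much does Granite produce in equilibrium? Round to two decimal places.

116.50

The follower Granite best-responds to any q_D: π_G = (480 - Q)q_G - 74q_G.
Follower FOC: 406 - q_D - 2q_G = 0, so q_G(q_D) = (406 - q_D)/2.
The leader anticipates this reaction. Substituting into P = 480 - Q gives P = 277 - (1/2)q_D, so π_D = (277 - (1/2)q_D)q_D - 104q_D.
Leader FOC: 173 - q_D = 0, so q_D = 173.
Then q_G = (406 - 173)/2 = 233/2.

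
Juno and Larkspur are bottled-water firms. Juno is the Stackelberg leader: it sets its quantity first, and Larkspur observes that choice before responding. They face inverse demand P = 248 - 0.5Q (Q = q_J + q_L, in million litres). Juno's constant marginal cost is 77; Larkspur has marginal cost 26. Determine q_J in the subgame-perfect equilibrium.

120

Solve by backward induction. Given q_J, the follower Larkspur maximises π_L = (248 - (1/2)q_J - (1/2)q_L)q_L - 26q_L.
Follower FOC: 222 - (1/2)q_J - q_L = 0, so q_L(q_J) = (222 - (1/2)q_J).
Juno substitutes q_L(q_J) into its own profit: π_J = q_J(248 - (1/2)q_J - (222 - (1/2)q_J)/2) - 77q_J = (137 - (1/4)q_J)q_J - 77q_J.
The leader's first-order condition 60 - (1/2)q_J = 0 yields q_J = 120.
Then q_L = (222 - (1/2)·120) = 162.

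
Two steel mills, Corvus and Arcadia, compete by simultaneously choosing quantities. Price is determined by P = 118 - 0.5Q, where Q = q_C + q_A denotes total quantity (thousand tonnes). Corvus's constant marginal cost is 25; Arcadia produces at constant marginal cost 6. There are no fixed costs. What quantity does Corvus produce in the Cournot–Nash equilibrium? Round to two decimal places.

Corvus's profit: π_C = (118 - 0.5Q)q_C - (25q_C). Setting ∂π_C/∂q_C = 0: 93 - q_C - (1/2)(q_A) = 0.
Arcadia's first-order condition: 112 - q_A - (1/2)(q_C) = 0.
So q_C = (93 - (1/2)q_A) and q_A = (112 - (1/2)q_C).
Substituting one into the other gives q_C = 148/3 and q_A = 262/3.

49.33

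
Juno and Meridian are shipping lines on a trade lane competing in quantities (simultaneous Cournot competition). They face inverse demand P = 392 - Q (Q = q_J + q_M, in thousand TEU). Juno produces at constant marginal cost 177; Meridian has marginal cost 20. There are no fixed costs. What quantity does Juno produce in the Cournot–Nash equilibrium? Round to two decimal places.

Juno's profit: π_J = (392 - Q)q_J - (177q_J). Setting ∂π_J/∂q_J = 0: 215 - 2q_J - (q_M) = 0.
Meridian's first-order condition: 372 - 2q_M - (q_J) = 0.
So q_J = (215 - q_M)/2 and q_M = (372 - q_J)/2.
Solving the pair: q_J = 58/3, q_M = 529/3.

19.33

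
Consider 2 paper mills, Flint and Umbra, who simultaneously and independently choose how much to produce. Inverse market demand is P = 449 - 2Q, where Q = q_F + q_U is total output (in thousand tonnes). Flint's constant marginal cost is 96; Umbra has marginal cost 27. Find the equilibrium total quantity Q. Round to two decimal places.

129.17

Flint's profit: π_F = (449 - 2Q)q_F - (96q_F). Setting ∂π_F/∂q_F = 0: 353 - 4q_F - 2(q_U) = 0.
Umbra's first-order condition: 422 - 4q_U - 2(q_F) = 0.
So q_F = (353 - 2q_U)/4 and q_U = (422 - 2q_F)/4.
Solving the pair: q_F = 142/3, q_U = 491/6.
Total output Q = 142/3 + 491/6 = 775/6.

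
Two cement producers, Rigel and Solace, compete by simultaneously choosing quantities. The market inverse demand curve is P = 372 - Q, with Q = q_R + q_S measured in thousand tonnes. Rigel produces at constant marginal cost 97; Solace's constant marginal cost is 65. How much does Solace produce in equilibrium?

113

Rigel's profit: π_R = (372 - Q)q_R - (97q_R). Setting ∂π_R/∂q_R = 0: 275 - 2q_R - (q_S) = 0.
Solace's first-order condition: 307 - 2q_S - (q_R) = 0.
Best responses: q_R = (275 - q_S)/2, q_S = (307 - q_R)/2.
Solving the pair: q_R = 81, q_S = 113.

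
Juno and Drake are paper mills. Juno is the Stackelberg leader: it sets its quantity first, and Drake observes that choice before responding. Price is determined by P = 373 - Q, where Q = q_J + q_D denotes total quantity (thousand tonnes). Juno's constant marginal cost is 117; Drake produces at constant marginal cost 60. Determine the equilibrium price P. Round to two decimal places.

166.75

The follower Drake best-responds to any q_J: π_D = (373 - Q)q_D - 60q_D.
∂π_D/∂q_D = 313 - q_J - 2q_D = 0 gives the reaction function q_D = (313 - q_J)/2.
The leader anticipates this reaction. Substituting into P = 373 - Q gives P = 433/2 - (1/2)q_J, so π_J = (433/2 - (1/2)q_J)q_J - 117q_J.
Leader FOC: 199/2 - q_J = 0, so q_J = 199/2.
Then q_D = (313 - 199/2)/2 = 427/4.
Total output Q = 825/4, so price P = 373 - 825/4 = 667/4.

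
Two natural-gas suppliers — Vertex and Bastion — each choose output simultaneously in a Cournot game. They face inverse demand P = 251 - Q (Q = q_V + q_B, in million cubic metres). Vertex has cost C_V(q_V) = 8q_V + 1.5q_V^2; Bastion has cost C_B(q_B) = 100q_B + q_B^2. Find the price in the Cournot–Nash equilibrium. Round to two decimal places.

180.84

Vertex's profit: π_V = (251 - Q)q_V - (8q_V + (3/2)q_V²). Setting ∂π_V/∂q_V = 0: 243 - 5q_V - (q_B) = 0.
Bastion's profit: π_B = (251 - Q)q_B - (100q_B + q_B²). Setting ∂π_B/∂q_B = 0: 151 - 4q_B - (q_V) = 0.
So q_V = (243 - q_B)/5 and q_B = (151 - q_V)/4.
Solving the pair: q_V = 821/19, q_B = 512/19.
Total output Q = 1333/19, so price P = 251 - 1333/19 = 180.8421.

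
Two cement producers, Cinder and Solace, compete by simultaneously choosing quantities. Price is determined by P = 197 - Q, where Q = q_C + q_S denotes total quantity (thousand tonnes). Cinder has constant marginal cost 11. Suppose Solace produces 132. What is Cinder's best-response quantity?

With the rival's output fixed at 132, Cinder's profit is π_C = (197 - 132 - q_C)q_C - (11q_C) = (65 - q_C)q_C - (11q_C).
∂π_C/∂q_C = 54 - 2q_C = 0, so q_C = 27.

27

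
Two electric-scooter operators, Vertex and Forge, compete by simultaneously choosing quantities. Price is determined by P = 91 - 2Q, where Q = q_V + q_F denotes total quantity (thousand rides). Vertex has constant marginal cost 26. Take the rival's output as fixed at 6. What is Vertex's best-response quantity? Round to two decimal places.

13.25

With the rival's output fixed at 6, Vertex's profit is π_V = (91 - 2·6 - 2q_V)q_V - (26q_V) = (79 - 2q_V)q_V - (26q_V).
∂π_V/∂q_V = 53 - 4q_V = 0, so q_V = 53/4.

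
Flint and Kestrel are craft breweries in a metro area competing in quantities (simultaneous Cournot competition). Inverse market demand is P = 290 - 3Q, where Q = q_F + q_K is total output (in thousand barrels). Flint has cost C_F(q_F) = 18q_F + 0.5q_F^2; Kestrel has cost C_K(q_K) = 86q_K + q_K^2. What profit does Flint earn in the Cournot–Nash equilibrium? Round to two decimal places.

3875.66

Flint's profit: π_F = (290 - 3Q)q_F - (18q_F + (1/2)q_F²). Setting ∂π_F/∂q_F = 0: 272 - 7q_F - 3(q_K) = 0.
Kestrel's profit: π_K = (290 - 3Q)q_K - (86q_K + q_K²). Setting ∂π_K/∂q_K = 0: 204 - 8q_K - 3(q_F) = 0.
So q_F = (272 - 3q_K)/7 and q_K = (204 - 3q_F)/8.
Solving the pair: q_F = 1564/47, q_K = 612/47.
Price P = 290 - 3·46.2979 = 151.1064.
Flint's profit: 151.1064·(1564/47) - 18·(1564/47) - (1/2)(1564/47)² = 3875.6614.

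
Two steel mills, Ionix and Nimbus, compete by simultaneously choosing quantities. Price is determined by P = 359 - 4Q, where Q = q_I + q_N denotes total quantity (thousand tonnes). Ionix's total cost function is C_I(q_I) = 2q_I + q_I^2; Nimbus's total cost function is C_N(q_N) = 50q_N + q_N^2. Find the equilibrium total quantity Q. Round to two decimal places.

Ionix's profit: π_I = (359 - 4Q)q_I - (2q_I + q_I²). Setting ∂π_I/∂q_I = 0: 357 - 10q_I - 4(q_N) = 0.
Nimbus's profit: π_N = (359 - 4Q)q_N - (50q_N + q_N²). Setting ∂π_N/∂q_N = 0: 309 - 10q_N - 4(q_I) = 0.
Best responses: q_I = (357 - 4q_N)/10, q_N = (309 - 4q_I)/10.
Solving the pair: q_I = 389/14, q_N = 277/14.
Total output Q = 389/14 + 277/14 = 333/7.

47.57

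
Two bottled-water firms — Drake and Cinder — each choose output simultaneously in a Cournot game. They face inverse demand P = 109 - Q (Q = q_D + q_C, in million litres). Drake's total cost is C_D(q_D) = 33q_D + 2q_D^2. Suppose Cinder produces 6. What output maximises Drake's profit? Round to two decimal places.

With the rival's output fixed at 6, Drake's profit is π_D = (109 - 6 - q_D)q_D - (33q_D + 2q_D²) = (103 - q_D)q_D - (33q_D + 2q_D²).
∂π_D/∂q_D = 70 - 6q_D = 0, so q_D = 35/3.

11.67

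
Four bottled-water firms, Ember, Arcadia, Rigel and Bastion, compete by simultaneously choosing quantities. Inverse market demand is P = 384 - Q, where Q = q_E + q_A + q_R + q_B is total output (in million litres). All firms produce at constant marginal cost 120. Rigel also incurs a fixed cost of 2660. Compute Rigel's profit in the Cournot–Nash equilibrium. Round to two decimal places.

127.84

Each firm earns π_i = (384 - Q)q_i - 120q_i.
Setting ∂π_i/∂q_i = 0 with rivals' quantities fixed: 264 - 2q_i - Σ_{j≠i} q_j = 0.
With identical firms every q_j equals q_i, so Σ_{j≠i} q_j = 3q_i and 264 = 5q_i, giving q_i = 264/5.
Price P = 384 - 1056/5 = 864/5.
Rigel's profit: (864/5 - 120)·(264/5) - 2660 = 127.8400.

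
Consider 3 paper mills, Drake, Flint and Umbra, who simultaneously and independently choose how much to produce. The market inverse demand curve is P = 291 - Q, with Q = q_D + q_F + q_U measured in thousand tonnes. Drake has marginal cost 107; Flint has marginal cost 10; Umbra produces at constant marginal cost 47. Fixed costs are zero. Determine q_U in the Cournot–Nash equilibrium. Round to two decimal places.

66.75

Drake's profit: π_D = (291 - Q)q_D - (107q_D). Setting ∂π_D/∂q_D = 0: 184 - 2q_D - (q_F + q_U) = 0.
Flint's first-order condition: 281 - 2q_F - (q_D + q_U) = 0.
Umbra's first-order condition: 244 - 2q_U - (q_D + q_F) = 0.
Summing all 3 equations gives 709 − 4Q = 0, hence Q = 709/4.
Back-substituting: q_D = (184 − 709/4) = 27/4, q_F = (281 − 709/4) = 415/4, q_U = (244 − 709/4) = 267/4.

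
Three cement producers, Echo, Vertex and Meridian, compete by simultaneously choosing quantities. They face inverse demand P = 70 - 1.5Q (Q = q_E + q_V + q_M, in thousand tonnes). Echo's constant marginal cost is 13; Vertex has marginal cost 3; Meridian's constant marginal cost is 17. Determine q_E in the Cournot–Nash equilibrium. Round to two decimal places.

Echo's profit: π_E = (70 - 1.5Q)q_E - (13q_E). Setting ∂π_E/∂q_E = 0: 57 - 3q_E - (3/2)(q_V + q_M) = 0.
Vertex's first-order condition: 67 - 3q_V - (3/2)(q_E + q_M) = 0.
Meridian's profit: π_M = (70 - 1.5Q)q_M - (17q_M). Setting ∂π_M/∂q_M = 0: 53 - 3q_M - (3/2)(q_E + q_V) = 0.
Summing all 3 equations gives 177 − 6Q = 0, hence Q = 59/2.
Back-substituting: q_E = (57 − 177/4)/(3/2) = 17/2, q_V = (67 − 177/4)/(3/2) = 91/6, q_M = (53 − 177/4)/(3/2) = 35/6.

8.50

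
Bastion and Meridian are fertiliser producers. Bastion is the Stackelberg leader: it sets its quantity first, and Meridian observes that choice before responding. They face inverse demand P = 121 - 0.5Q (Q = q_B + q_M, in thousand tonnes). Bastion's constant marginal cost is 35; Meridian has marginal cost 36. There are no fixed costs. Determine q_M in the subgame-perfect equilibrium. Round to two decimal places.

Solve by backward induction. Given q_B, the follower Meridian maximises π_M = (121 - (1/2)q_B - (1/2)q_M)q_M - 36q_M.
Follower FOC: 85 - (1/2)q_B - q_M = 0, so q_M(q_B) = (85 - (1/2)q_B).
Bastion substitutes q_M(q_B) into its own profit: π_B = q_B(121 - (1/2)q_B - (85 - (1/2)q_B)/2) - 35q_B = (157/2 - (1/4)q_B)q_B - 35q_B.
The leader's first-order condition 87/2 - (1/2)q_B = 0 yields q_B = 87.
Then q_M = (85 - (1/2)·87) = 83/2.

41.50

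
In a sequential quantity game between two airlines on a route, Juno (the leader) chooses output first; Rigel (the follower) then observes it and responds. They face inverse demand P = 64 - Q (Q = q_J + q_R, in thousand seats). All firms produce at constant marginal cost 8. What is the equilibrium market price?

Solve by backward induction. Given q_J, the follower Rigel maximises π_R = (64 - q_J - q_R)q_R - 8q_R.
Setting the follower's marginal profit to zero, 56 - q_J - 2q_R = 0, i.e. q_R = (56 - q_J)/2.
The leader anticipates this reaction. Substituting into P = 64 - Q gives P = 36 - (1/2)q_J, so π_J = (36 - (1/2)q_J)q_J - 8q_J.
Leader FOC: 28 - q_J = 0, so q_J = 28.
Then q_R = (56 - 28)/2 = 14.
Total output Q = 42, so price P = 64 - 42 = 22.

22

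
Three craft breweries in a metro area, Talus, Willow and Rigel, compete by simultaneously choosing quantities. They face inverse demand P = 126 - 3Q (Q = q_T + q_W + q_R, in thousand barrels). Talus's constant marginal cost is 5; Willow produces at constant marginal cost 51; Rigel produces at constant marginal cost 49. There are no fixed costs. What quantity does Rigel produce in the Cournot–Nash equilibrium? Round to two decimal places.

Talus's profit: π_T = (126 - 3Q)q_T - (5q_T). Setting ∂π_T/∂q_T = 0: 121 - 6q_T - 3(q_W + q_R) = 0.
Willow's profit: π_W = (126 - 3Q)q_W - (51q_W). Setting ∂π_W/∂q_W = 0: 75 - 6q_W - 3(q_T + q_R) = 0.
Rigel's first-order condition: 77 - 6q_R - 3(q_T + q_W) = 0.
Summing all 3 equations gives 273 − 12Q = 0, hence Q = 91/4.
Back-substituting: q_T = (121 − 273/4)/3 = 211/12, q_W = (75 − 273/4)/3 = 9/4, q_R = (77 − 273/4)/3 = 35/12.

2.92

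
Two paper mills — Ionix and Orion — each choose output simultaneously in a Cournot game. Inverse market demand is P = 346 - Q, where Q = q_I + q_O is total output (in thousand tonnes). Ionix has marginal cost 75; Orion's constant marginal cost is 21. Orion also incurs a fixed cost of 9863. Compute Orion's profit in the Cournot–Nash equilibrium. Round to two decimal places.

Ionix's profit: π_I = (346 - Q)q_I - (75q_I). Setting ∂π_I/∂q_I = 0: 271 - 2q_I - (q_O) = 0.
Orion's profit: π_O = (346 - Q)q_O - (21q_O). Setting ∂π_O/∂q_O = 0: 325 - 2q_O - (q_I) = 0.
Best responses: q_I = (271 - q_O)/2, q_O = (325 - q_I)/2.
Substituting one into the other gives q_I = 217/3 and q_O = 379/3.
Price P = 346 - 596/3 = 442/3.
Orion's profit: (442/3 - 21)·(379/3) - 9863 = 6097.1111.

6097.11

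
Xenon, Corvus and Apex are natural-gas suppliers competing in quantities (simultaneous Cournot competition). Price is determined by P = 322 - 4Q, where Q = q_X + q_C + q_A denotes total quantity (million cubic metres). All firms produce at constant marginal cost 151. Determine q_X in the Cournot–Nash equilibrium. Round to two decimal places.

Each firm earns π_i = (322 - 4Q)q_i - 151q_i.
First-order condition (treating rivals' output as given): 171 - 8q_i - 4·Σ_{j≠i} q_j = 0.
By symmetry each firm produces the same amount; substituting Σ_{j≠i} q_j = 2q_i yields q_i = 171/16.

10.69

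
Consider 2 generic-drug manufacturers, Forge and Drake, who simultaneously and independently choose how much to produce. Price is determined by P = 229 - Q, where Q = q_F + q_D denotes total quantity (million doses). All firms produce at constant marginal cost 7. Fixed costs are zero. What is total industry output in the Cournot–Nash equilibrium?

Each firm earns π_i = (229 - Q)q_i - 7q_i.
First-order condition (treating rivals' output as given): 222 - 2q_i - q_j = 0.
With identical firms every q_j equals q_i, so q_j = q_i and 222 = 3q_i, giving q_i = 74.
Total output Q = 74 + 74 = 148.

148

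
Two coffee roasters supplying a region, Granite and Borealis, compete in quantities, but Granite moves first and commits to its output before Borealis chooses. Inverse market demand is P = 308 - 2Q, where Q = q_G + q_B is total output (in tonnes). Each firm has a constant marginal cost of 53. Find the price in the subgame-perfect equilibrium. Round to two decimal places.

116.75

Solve by backward induction. Given q_G, the follower Borealis maximises π_B = (308 - 2q_G - 2q_B)q_B - 53q_B.
Follower FOC: 255 - 2q_G - 4q_B = 0, so q_B(q_G) = (255 - 2q_G)/4.
The leader anticipates this reaction. Substituting into P = 308 - 2Q gives P = 361/2 - q_G, so π_G = (361/2 - q_G)q_G - 53q_G.
The leader's first-order condition 255/2 - 2q_G = 0 yields q_G = 255/4.
Then q_B = (255 - 2·(255/4))/4 = 255/8.
Total output Q = 765/8, so price P = 308 - 2·(765/8) = 467/4.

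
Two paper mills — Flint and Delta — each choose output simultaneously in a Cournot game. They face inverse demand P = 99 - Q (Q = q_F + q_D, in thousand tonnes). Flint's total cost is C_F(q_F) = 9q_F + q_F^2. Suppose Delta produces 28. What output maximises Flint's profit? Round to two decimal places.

15.50

With the rival's output fixed at 28, Flint's profit is π_F = (99 - 28 - q_F)q_F - (9q_F + q_F²) = (71 - q_F)q_F - (9q_F + q_F²).
∂π_F/∂q_F = 62 - 4q_F = 0, so q_F = 31/2.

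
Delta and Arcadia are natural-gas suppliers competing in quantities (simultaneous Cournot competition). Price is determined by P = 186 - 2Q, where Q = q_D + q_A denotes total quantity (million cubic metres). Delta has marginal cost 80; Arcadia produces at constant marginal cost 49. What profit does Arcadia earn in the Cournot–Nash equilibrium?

1568

Delta's profit: π_D = (186 - 2Q)q_D - (80q_D). Setting ∂π_D/∂q_D = 0: 106 - 4q_D - 2(q_A) = 0.
Arcadia's profit: π_A = (186 - 2Q)q_A - (49q_A). Setting ∂π_A/∂q_A = 0: 137 - 4q_A - 2(q_D) = 0.
Rearranging gives the reaction functions q_D = (106 - 2q_A)/4 and q_A = (137 - 2q_D)/4.
Solving the pair: q_D = 25/2, q_A = 28.
Price P = 186 - 2·(81/2) = 105.
Arcadia's profit: (105 - 49)·28 = 1568.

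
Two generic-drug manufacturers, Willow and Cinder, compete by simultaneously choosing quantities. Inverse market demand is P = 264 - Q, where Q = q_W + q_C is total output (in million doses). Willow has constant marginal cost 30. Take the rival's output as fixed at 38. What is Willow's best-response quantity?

With the rival's output fixed at 38, Willow's profit is π_W = (264 - 38 - q_W)q_W - (30q_W) = (226 - q_W)q_W - (30q_W).
∂π_W/∂q_W = 196 - 2q_W = 0, so q_W = 98.

98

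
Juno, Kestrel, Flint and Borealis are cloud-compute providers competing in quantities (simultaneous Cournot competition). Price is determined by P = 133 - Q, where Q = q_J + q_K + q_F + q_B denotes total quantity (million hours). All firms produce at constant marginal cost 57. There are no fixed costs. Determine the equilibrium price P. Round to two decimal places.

A representative firm's profit is π_i = q_i(133 - Q) - 57q_i.
First-order condition (treating rivals' output as given): 76 - 2q_i - Σ_{j≠i} q_j = 0.
By symmetry each firm produces the same amount; substituting Σ_{j≠i} q_j = 3q_i yields q_i = 76/5.
Total output Q = 304/5, so price P = 133 - 304/5 = 361/5.

72.20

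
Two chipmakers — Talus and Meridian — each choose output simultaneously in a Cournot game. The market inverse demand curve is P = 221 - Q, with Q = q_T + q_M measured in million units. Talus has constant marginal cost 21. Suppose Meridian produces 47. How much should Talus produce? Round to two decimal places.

76.50

With the rival's output fixed at 47, Talus's profit is π_T = (221 - 47 - q_T)q_T - (21q_T) = (174 - q_T)q_T - (21q_T).
∂π_T/∂q_T = 153 - 2q_T = 0, so q_T = 153/2.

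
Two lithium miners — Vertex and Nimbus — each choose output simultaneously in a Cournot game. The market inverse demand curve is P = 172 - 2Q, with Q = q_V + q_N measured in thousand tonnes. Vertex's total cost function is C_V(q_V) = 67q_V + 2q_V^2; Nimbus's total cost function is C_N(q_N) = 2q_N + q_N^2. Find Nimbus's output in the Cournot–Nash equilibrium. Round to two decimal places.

Vertex's profit: π_V = (172 - 2Q)q_V - (67q_V + 2q_V²). Setting ∂π_V/∂q_V = 0: 105 - 8q_V - 2(q_N) = 0.
Nimbus's profit: π_N = (172 - 2Q)q_N - (2q_N + q_N²). Setting ∂π_N/∂q_N = 0: 170 - 6q_N - 2(q_V) = 0.
So q_V = (105 - 2q_N)/8 and q_N = (170 - 2q_V)/6.
Solving the pair: q_V = 145/22, q_N = 575/22.

26.14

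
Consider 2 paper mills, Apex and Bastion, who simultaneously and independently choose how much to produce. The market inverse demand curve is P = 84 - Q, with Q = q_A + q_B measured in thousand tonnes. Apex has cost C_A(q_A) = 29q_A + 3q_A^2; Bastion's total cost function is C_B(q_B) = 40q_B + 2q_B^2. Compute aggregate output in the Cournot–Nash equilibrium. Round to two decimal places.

Apex's profit: π_A = (84 - Q)q_A - (29q_A + 3q_A²). Setting ∂π_A/∂q_A = 0: 55 - 8q_A - (q_B) = 0.
Bastion's first-order condition: 44 - 6q_B - (q_A) = 0.
Best responses: q_A = (55 - q_B)/8, q_B = (44 - q_A)/6.
Solving the pair: q_A = 286/47, q_B = 297/47.
Total output Q = 286/47 + 297/47 = 583/47.

12.40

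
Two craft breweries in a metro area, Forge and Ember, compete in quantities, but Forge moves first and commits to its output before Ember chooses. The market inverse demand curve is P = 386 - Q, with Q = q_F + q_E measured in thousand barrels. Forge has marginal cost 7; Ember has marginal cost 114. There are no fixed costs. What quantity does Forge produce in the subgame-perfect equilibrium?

243

Solve by backward induction. Given q_F, the follower Ember maximises π_E = (386 - q_F - q_E)q_E - 114q_E.
Setting the follower's marginal profit to zero, 272 - q_F - 2q_E = 0, i.e. q_E = (272 - q_F)/2.
Forge substitutes q_E(q_F) into its own profit: π_F = q_F(386 - q_F - (272 - q_F)/2) - 7q_F = (250 - (1/2)q_F)q_F - 7q_F.
Leader FOC: 243 - q_F = 0, so q_F = 243.
Then q_E = (272 - 243)/2 = 29/2.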